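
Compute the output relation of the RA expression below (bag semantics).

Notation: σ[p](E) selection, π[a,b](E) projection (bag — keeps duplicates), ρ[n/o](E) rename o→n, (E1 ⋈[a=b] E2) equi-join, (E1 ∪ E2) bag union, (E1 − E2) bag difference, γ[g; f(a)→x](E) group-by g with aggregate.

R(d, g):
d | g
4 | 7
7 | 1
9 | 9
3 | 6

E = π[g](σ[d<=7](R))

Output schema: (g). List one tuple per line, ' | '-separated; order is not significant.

Stepwise |·|:
  R → 4
  σ[d<=7](R) → 3
  π[g](σ[d<=7](R)) → 3

== RESULT ==
g
1
6
7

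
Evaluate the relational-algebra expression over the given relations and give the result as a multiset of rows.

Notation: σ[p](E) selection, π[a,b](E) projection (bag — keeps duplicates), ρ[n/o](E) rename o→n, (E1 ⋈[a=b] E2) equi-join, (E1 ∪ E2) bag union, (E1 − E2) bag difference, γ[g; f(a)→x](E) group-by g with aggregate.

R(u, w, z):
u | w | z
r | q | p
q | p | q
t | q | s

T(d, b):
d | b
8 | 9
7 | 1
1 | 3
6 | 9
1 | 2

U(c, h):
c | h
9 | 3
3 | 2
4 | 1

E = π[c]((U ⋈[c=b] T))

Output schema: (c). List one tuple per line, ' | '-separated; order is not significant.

Stepwise |·|:
  U → 3
  T → 5
  (U ⋈[c=b] T) → 3
  π[c]((U ⋈[c=b] T)) → 3

== RESULT ==
c
3
9
9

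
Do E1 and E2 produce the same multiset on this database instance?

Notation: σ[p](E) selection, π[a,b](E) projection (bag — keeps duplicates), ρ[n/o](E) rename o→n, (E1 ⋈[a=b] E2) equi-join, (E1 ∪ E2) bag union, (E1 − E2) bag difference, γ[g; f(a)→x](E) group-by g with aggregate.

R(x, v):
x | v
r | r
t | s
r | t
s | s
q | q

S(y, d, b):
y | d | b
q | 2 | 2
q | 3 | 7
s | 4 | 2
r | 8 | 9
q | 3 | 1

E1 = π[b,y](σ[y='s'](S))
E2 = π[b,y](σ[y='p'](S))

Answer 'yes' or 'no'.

E1 per-node cardinality:
  S → 5
  σ[y='s'](S) → 1
  π[b,y](σ[y='s'](S)) → 1
E2 per-node cardinality:
  S → 5
  σ[y='p'](S) → 0
  π[b,y](σ[y='p'](S)) → 0

E1 result:
b | y
2 | s
E2 result:
b | y
(0 rows)
Witness: (2, 's') appears 1× in E1 but 0× in E2.

no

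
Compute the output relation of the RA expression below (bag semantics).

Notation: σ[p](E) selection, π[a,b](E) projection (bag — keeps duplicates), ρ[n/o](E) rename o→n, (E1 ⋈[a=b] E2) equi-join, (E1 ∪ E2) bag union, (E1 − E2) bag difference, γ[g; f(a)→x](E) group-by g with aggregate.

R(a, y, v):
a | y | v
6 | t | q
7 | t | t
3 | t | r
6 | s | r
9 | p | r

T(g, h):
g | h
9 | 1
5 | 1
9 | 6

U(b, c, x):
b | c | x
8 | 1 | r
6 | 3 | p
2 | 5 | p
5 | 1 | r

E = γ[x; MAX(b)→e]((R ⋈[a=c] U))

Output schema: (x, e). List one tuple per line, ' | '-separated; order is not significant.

Row counts bottom-up:
  R → 5
  U → 4
  (R ⋈[a=c] U) → 1
  γ[x; MAX(b)→e]((R ⋈[a=c] U)) → 1

== RESULT ==
x | e
p | 6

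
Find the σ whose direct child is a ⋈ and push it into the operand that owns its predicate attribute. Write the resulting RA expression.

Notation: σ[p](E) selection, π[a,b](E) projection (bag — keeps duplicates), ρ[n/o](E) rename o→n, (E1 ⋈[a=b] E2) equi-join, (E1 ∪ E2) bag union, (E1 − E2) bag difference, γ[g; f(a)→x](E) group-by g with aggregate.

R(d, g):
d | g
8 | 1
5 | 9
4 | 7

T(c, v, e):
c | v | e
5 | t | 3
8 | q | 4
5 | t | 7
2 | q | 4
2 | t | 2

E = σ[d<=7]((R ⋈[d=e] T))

σ filters on d, owned by the left side.
E' = (σ[d<=7](R) ⋈[d=e] T)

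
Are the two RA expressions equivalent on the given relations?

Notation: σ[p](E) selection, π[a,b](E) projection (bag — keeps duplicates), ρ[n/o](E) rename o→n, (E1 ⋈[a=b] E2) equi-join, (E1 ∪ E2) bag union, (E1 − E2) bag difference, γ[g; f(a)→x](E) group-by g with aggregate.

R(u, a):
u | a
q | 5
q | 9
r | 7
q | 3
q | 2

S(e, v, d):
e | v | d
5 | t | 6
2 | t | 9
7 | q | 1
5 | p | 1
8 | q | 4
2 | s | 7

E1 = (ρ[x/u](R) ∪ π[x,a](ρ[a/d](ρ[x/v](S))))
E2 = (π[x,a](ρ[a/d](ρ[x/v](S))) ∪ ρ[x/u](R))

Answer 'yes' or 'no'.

E1 row counts bottom-up:
  R → 5
  ρ[x/u](R) → 5
  S → 6
  ρ[x/v](S) → 6
  ρ[a/d](ρ[x/v](S)) → 6
  π[x,a](ρ[a/d](ρ[x/v](S))) → 6
  (ρ[x/u](R) ∪ π[x,a](ρ[a/d](ρ[x/v](S)))) → 11
E2 row counts bottom-up:
  S → 6
  ρ[x/v](S) → 6
  ρ[a/d](ρ[x/v](S)) → 6
  π[x,a](ρ[a/d](ρ[x/v](S))) → 6
  R → 5
  ρ[x/u](R) → 5
  (π[x,a](ρ[a/d](ρ[x/v](S))) ∪ ρ[x/u](R)) → 11

E1 and E2 produce the same multiset:
x | a
p | 1
q | 1
q | 2
q | 3
q | 4
q | 5
q | 9
r | 7
s | 7
t | 6
t | 9

yes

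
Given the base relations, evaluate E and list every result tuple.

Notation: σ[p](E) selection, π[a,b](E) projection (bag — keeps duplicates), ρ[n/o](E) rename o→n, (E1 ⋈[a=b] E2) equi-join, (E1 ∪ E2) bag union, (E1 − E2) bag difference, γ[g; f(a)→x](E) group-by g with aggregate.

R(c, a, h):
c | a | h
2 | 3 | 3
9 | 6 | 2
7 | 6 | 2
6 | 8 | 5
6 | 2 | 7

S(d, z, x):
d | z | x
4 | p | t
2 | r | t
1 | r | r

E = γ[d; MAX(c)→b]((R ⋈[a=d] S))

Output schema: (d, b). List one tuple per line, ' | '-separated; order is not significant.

Subexpression sizes:
  R → 5
  S → 3
  (R ⋈[a=d] S) → 1
  γ[d; MAX(c)→b]((R ⋈[a=d] S)) → 1

== RESULT ==
d | b
2 | 6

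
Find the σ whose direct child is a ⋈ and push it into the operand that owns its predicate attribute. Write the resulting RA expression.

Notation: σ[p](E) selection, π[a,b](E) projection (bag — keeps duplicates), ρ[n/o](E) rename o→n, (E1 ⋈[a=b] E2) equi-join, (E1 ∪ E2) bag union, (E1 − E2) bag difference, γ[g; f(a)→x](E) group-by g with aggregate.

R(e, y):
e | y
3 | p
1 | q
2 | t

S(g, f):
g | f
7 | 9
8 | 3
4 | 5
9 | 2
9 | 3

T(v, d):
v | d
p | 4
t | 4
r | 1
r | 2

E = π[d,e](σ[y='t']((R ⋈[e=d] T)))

σ filters on y, owned by the left side.
E' = π[d,e]((σ[y='t'](R) ⋈[e=d] T))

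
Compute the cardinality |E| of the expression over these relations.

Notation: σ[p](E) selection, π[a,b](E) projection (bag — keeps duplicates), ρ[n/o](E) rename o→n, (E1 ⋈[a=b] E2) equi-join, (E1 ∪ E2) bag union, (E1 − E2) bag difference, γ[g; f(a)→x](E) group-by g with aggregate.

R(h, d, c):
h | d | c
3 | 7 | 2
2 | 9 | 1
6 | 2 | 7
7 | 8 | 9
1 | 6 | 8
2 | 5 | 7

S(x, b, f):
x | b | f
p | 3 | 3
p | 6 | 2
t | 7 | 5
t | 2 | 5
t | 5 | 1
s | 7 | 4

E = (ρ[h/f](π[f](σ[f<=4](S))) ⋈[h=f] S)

Stepwise |·|:
  S → 6
  σ[f<=4](S) → 4
  π[f](σ[f<=4](S)) → 4
  ρ[h/f](π[f](σ[f<=4](S))) → 4
  S → 6
  (ρ[h/f](π[f](σ[f<=4](S))) ⋈[h=f] S) → 4

|E| = 4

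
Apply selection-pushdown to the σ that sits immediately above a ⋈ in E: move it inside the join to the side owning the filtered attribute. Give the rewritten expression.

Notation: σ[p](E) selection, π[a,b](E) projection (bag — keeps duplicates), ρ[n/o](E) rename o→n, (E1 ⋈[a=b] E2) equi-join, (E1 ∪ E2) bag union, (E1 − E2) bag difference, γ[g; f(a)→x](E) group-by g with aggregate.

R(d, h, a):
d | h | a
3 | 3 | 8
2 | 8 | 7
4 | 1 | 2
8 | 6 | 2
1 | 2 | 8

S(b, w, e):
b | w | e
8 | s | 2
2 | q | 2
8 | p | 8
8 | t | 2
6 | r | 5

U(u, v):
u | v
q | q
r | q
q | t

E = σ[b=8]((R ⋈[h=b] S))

σ filters on b, owned by the right side.
E' = (R ⋈[h=b] σ[b=8](S))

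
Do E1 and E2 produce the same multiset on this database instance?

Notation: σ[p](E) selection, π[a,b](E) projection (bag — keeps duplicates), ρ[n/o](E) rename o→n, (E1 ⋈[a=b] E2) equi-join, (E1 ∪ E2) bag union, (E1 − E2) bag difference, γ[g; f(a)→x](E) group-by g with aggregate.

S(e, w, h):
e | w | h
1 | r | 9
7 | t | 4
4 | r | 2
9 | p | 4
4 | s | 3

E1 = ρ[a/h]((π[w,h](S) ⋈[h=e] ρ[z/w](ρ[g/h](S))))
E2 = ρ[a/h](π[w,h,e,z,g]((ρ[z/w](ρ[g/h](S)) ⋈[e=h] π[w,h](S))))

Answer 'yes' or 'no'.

E1 stepwise |·|:
  S → 5
  π[w,h](S) → 5
  S → 5
  ρ[g/h](S) → 5
  ρ[z/w](ρ[g/h](S)) → 5
  (π[w,h](S) ⋈[h=e] ρ[z/w](ρ[g/h](S))) → 5
  ρ[a/h]((π[w,h](S) ⋈[h=e] ρ[z/w](ρ[g/h](S)))) → 5
E2 stepwise |·|:
  S → 5
  ρ[g/h](S) → 5
  ρ[z/w](ρ[g/h](S)) → 5
  S → 5
  π[w,h](S) → 5
  (ρ[z/w](ρ[g/h](S)) ⋈[e=h] π[w,h](S)) → 5
  π[w,h,e,z,g]((ρ[z/w](ρ[g/h](S)) ⋈[e=h] π[w,h](S))) → 5
  ρ[a/h](π[w,h,e,z,g]((ρ[z/w](ρ[g/h](S)) ⋈[e=h] π[w,h](S)))) → 5

E1 and E2 produce the same multiset:
w | a | e | z | g
p | 4 | 4 | r | 2
p | 4 | 4 | s | 3
r | 9 | 9 | p | 4
t | 4 | 4 | r | 2
t | 4 | 4 | s | 3

yes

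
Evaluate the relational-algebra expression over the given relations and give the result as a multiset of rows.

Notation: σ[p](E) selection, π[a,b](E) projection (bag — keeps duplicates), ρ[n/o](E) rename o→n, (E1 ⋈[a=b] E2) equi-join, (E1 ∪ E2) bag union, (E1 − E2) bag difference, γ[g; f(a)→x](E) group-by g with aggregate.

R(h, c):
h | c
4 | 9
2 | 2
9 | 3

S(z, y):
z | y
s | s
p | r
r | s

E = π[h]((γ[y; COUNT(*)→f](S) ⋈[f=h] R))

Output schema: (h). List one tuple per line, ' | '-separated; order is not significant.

Per-node cardinality:
  S → 3
  γ[y; COUNT(*)→f](S) → 2
  R → 3
  (γ[y; COUNT(*)→f](S) ⋈[f=h] R) → 1
  π[h]((γ[y; COUNT(*)→f](S) ⋈[f=h] R)) → 1

== RESULT ==
h
2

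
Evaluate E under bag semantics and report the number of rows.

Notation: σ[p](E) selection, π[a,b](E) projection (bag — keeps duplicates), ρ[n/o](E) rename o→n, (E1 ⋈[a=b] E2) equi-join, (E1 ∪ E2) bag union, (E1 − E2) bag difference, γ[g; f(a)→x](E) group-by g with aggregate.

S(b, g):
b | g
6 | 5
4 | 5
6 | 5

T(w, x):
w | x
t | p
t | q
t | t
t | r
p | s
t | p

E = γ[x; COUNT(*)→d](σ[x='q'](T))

Per-node cardinality:
  T → 6
  σ[x='q'](T) → 1
  γ[x; COUNT(*)→d](σ[x='q'](T)) → 1

|E| = 1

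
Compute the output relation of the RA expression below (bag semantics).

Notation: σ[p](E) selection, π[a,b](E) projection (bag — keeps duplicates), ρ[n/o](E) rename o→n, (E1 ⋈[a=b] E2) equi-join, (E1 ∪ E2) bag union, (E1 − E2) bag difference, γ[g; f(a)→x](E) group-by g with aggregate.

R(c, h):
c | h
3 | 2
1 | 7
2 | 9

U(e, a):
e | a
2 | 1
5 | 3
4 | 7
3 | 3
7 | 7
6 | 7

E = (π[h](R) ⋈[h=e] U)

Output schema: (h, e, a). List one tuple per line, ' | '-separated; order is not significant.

Row counts bottom-up:
  R → 3
  π[h](R) → 3
  U → 6
  (π[h](R) ⋈[h=e] U) → 2

== RESULT ==
h | e | a
2 | 2 | 1
7 | 7 | 7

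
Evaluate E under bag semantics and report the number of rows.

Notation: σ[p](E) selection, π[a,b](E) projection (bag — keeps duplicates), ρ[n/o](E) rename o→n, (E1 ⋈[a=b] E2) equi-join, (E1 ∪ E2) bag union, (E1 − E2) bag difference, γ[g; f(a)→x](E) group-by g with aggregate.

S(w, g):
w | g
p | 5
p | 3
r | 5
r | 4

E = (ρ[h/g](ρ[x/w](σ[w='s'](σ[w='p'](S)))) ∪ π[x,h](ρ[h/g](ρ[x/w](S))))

Subexpression sizes:
  S → 4
  σ[w='p'](S) → 2
  σ[w='s'](σ[w='p'](S)) → 0
  ρ[x/w](σ[w='s'](σ[w='p'](S))) → 0
  ρ[h/g](ρ[x/w](σ[w='s'](σ[w='p'](S)))) → 0
  S → 4
  ρ[x/w](S) → 4
  ρ[h/g](ρ[x/w](S)) → 4
  π[x,h](ρ[h/g](ρ[x/w](S))) → 4
  (ρ[h/g](ρ[x/w](σ[w='s'](σ[w='p'](S)))) ∪ π[x,h](ρ[h/g](ρ[x/w](S)))) → 4

|E| = 4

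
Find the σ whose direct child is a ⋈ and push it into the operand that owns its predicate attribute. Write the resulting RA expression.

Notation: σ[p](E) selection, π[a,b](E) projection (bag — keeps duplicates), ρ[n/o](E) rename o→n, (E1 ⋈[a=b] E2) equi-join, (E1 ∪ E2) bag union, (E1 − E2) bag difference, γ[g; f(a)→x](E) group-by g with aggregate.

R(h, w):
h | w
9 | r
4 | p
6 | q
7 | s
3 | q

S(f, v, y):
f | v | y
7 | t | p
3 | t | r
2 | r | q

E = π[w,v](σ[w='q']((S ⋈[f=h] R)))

σ filters on w, owned by the right side.
E' = π[w,v]((S ⋈[f=h] σ[w='q'](R)))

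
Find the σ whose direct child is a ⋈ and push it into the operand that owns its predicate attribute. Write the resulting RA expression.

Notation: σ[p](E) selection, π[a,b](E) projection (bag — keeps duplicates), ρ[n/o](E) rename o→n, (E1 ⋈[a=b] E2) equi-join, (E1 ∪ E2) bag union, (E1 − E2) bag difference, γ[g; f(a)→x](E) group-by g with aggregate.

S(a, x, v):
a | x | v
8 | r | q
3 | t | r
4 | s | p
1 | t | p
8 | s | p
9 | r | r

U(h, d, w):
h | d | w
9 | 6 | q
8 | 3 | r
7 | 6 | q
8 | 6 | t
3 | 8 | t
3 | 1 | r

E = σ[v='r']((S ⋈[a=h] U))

σ filters on v, owned by the left side.
E' = (σ[v='r'](S) ⋈[a=h] U)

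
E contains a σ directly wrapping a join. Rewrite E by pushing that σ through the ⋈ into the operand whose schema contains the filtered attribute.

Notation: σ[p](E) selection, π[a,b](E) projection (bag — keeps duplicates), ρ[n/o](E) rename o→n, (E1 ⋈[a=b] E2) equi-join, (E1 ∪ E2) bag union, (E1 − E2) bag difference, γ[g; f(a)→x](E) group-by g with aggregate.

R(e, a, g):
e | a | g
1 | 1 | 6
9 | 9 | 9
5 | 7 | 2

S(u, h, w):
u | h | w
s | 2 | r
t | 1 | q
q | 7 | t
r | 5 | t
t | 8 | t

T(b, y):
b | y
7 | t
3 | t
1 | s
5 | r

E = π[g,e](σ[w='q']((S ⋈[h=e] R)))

σ filters on w, owned by the left side.
E' = π[g,e]((σ[w='q'](S) ⋈[h=e] R))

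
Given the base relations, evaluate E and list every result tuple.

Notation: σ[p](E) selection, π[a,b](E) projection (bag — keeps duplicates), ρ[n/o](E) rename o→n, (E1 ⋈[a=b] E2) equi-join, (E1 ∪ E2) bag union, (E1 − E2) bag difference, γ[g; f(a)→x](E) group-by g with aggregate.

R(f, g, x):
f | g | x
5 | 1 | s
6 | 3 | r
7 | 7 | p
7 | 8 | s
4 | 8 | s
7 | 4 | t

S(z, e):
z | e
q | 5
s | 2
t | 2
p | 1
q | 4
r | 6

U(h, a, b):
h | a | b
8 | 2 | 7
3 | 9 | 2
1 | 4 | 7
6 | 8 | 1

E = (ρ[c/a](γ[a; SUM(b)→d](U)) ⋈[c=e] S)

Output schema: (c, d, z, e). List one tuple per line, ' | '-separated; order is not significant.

Stepwise |·|:
  U → 4
  γ[a; SUM(b)→d](U) → 4
  ρ[c/a](γ[a; SUM(b)→d](U)) → 4
  S → 6
  (ρ[c/a](γ[a; SUM(b)→d](U)) ⋈[c=e] S) → 3

== RESULT ==
c | d | z | e
2 | 7 | s | 2
2 | 7 | t | 2
4 | 7 | q | 4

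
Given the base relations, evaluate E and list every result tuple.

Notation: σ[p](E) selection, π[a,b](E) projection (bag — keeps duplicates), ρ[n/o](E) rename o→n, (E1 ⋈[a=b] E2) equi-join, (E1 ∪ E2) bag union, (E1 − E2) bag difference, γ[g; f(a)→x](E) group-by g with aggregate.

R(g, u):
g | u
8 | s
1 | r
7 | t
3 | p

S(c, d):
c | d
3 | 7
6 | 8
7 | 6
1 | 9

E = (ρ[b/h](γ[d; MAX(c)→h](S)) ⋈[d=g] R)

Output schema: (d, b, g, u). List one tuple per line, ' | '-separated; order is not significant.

Row counts bottom-up:
  S → 4
  γ[d; MAX(c)→h](S) → 4
  ρ[b/h](γ[d; MAX(c)→h](S)) → 4
  R → 4
  (ρ[b/h](γ[d; MAX(c)→h](S)) ⋈[d=g] R) → 2

== RESULT ==
d | b | g | u
7 | 3 | 7 | t
8 | 6 | 8 | s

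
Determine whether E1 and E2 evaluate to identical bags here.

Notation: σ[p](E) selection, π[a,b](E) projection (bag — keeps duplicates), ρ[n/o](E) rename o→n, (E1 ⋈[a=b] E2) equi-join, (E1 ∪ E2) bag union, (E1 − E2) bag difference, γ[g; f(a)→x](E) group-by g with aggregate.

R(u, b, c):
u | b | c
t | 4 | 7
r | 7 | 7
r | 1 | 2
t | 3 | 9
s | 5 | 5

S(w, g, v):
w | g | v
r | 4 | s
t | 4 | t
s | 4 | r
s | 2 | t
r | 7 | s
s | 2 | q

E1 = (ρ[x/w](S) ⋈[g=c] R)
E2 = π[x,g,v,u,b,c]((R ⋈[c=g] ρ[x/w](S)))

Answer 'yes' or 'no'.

E1 row counts bottom-up:
  S → 6
  ρ[x/w](S) → 6
  R → 5
  (ρ[x/w](S) ⋈[g=c] R) → 4
E2 row counts bottom-up:
  R → 5
  S → 6
  ρ[x/w](S) → 6
  (R ⋈[c=g] ρ[x/w](S)) → 4
  π[x,g,v,u,b,c]((R ⋈[c=g] ρ[x/w](S))) → 4

E1 and E2 produce the same multiset:
x | g | v | u | b | c
r | 7 | s | r | 7 | 7
r | 7 | s | t | 4 | 7
s | 2 | q | r | 1 | 2
s | 2 | t | r | 1 | 2

yes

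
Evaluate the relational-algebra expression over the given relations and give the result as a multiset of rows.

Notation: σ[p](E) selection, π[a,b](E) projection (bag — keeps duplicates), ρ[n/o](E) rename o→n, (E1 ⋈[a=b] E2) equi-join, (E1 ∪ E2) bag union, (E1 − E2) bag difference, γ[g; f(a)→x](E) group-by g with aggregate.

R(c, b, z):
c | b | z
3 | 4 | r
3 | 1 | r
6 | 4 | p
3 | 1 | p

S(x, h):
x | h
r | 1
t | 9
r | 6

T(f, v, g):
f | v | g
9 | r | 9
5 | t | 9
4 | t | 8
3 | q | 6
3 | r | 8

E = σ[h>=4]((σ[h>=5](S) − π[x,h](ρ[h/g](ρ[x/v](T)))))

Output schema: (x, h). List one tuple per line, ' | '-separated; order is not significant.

Stepwise |·|:
  S → 3
  σ[h>=5](S) → 2
  T → 5
  ρ[x/v](T) → 5
  ρ[h/g](ρ[x/v](T)) → 5
  π[x,h](ρ[h/g](ρ[x/v](T))) → 5
  (σ[h>=5](S) − π[x,h](ρ[h/g](ρ[x/v](T)))) → 1
  σ[h>=4]((σ[h>=5](S) − π[x,h](ρ[h/g](ρ[x/v](T))))) → 1

== RESULT ==
x | h
r | 6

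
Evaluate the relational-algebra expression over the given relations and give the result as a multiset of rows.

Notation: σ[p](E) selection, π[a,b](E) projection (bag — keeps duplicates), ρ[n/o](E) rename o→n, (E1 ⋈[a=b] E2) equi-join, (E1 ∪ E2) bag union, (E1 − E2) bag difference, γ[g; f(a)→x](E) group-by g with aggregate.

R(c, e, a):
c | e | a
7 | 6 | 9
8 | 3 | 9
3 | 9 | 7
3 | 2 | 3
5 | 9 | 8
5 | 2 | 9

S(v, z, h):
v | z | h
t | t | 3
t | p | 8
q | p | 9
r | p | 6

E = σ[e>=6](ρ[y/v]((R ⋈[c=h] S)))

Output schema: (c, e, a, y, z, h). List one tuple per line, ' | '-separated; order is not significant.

Row counts bottom-up:
  R → 6
  S → 4
  (R ⋈[c=h] S) → 3
  ρ[y/v]((R ⋈[c=h] S)) → 3
  σ[e>=6](ρ[y/v]((R ⋈[c=h] S))) → 1

== RESULT ==
c | e | a | y | z | h
3 | 9 | 7 | t | t | 3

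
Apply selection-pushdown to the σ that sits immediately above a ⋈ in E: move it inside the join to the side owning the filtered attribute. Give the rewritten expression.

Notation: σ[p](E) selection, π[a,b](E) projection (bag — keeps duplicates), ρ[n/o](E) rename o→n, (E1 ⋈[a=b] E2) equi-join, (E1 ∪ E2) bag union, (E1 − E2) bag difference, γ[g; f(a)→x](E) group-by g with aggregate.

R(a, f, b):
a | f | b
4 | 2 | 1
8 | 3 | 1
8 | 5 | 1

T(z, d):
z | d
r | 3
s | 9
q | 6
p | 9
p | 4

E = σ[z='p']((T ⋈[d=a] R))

σ filters on z, owned by the left side.
E' = (σ[z='p'](T) ⋈[d=a] R)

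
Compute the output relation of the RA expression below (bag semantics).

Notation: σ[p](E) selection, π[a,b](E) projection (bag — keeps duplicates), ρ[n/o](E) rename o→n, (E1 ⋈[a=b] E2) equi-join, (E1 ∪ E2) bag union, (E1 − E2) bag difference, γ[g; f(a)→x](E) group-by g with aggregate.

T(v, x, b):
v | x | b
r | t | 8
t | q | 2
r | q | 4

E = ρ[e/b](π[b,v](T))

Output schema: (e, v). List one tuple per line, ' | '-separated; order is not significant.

Per-node cardinality:
  T → 3
  π[b,v](T) → 3
  ρ[e/b](π[b,v](T)) → 3

== RESULT ==
e | v
2 | t
4 | r
8 | r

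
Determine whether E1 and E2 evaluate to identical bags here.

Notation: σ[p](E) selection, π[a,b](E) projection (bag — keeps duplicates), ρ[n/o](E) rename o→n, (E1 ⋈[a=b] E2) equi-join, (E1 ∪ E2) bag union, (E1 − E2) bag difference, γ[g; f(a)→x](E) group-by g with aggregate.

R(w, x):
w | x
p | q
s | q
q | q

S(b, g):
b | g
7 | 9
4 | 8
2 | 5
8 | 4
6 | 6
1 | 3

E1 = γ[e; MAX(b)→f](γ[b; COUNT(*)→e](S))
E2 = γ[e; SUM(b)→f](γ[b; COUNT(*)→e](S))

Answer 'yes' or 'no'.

E1 per-node cardinality:
  S → 6
  γ[b; COUNT(*)→e](S) → 6
  γ[e; MAX(b)→f](γ[b; COUNT(*)→e](S)) → 1
E2 per-node cardinality:
  S → 6
  γ[b; COUNT(*)→e](S) → 6
  γ[e; SUM(b)→f](γ[b; COUNT(*)→e](S)) → 1

E1 result:
e | f
1 | 8
E2 result:
e | f
1 | 28
Witness: (1, 28) appears 0× in E1 but 1× in E2.

no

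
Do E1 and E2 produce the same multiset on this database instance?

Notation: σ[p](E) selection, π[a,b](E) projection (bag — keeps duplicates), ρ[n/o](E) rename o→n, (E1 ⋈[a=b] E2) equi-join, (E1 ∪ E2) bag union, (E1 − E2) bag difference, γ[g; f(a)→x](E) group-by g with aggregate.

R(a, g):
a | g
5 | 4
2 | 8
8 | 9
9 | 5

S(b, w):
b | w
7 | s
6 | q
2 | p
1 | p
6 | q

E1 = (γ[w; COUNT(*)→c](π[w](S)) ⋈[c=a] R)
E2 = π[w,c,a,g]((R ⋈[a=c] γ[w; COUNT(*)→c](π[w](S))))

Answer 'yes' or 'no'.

E1 stepwise |·|:
  S → 5
  π[w](S) → 5
  γ[w; COUNT(*)→c](π[w](S)) → 3
  R → 4
  (γ[w; COUNT(*)→c](π[w](S)) ⋈[c=a] R) → 2
E2 stepwise |·|:
  R → 4
  S → 5
  π[w](S) → 5
  γ[w; COUNT(*)→c](π[w](S)) → 3
  (R ⋈[a=c] γ[w; COUNT(*)→c](π[w](S))) → 2
  π[w,c,a,g]((R ⋈[a=c] γ[w; COUNT(*)→c](π[w](S)))) → 2

E1 and E2 produce the same multiset:
w | c | a | g
p | 2 | 2 | 8
q | 2 | 2 | 8

yes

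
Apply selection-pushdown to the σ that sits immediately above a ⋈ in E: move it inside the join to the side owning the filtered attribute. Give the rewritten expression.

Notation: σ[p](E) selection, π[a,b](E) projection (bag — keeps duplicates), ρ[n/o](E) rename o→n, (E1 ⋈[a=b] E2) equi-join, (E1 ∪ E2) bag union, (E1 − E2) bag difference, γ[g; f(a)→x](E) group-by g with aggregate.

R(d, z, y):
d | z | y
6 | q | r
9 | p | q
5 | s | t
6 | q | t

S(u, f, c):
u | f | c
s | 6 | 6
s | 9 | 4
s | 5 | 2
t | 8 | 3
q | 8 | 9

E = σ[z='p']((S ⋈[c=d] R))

σ filters on z, owned by the right side.
E' = (S ⋈[c=d] σ[z='p'](R))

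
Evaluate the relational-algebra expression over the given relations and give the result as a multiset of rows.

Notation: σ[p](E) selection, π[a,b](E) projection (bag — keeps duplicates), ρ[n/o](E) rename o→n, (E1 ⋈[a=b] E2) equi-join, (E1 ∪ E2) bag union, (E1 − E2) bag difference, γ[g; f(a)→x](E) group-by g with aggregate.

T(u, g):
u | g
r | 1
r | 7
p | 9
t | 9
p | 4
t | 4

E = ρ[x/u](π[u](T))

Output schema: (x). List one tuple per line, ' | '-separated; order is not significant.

Row counts bottom-up:
  T → 6
  π[u](T) → 6
  ρ[x/u](π[u](T)) → 6

== RESULT ==
x
p
p
r
r
t
t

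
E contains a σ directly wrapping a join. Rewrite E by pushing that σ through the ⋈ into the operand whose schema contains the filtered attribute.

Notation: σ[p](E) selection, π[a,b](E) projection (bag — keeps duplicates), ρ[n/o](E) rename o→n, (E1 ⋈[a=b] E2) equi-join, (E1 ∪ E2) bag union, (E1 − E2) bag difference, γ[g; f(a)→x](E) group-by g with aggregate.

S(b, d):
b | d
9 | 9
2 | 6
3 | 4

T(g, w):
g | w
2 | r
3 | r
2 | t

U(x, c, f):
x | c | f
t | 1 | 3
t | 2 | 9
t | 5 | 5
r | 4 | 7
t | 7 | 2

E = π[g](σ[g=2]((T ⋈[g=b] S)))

σ filters on g, owned by the left side.
E' = π[g]((σ[g=2](T) ⋈[g=b] S))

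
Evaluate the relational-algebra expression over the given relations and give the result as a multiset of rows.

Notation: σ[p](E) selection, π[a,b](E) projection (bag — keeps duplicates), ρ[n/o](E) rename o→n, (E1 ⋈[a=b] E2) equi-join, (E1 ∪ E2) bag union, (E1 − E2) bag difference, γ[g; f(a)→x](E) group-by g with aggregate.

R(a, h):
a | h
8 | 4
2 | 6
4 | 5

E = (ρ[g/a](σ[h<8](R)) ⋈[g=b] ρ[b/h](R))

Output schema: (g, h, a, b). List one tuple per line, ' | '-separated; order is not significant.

Row counts bottom-up:
  R → 3
  σ[h<8](R) → 3
  ρ[g/a](σ[h<8](R)) → 3
  R → 3
  ρ[b/h](R) → 3
  (ρ[g/a](σ[h<8](R)) ⋈[g=b] ρ[b/h](R)) → 1

== RESULT ==
g | h | a | b
4 | 5 | 8 | 4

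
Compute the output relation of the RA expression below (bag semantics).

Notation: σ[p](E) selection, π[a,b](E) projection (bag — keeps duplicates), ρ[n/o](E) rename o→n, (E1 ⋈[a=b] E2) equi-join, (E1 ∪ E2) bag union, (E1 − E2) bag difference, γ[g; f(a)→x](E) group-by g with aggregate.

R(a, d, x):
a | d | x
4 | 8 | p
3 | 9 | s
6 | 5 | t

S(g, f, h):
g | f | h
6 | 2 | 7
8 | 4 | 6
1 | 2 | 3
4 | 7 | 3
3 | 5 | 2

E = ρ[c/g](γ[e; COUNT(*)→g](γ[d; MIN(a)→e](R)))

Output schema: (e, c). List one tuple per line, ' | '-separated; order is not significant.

Row counts bottom-up:
  R → 3
  γ[d; MIN(a)→e](R) → 3
  γ[e; COUNT(*)→g](γ[d; MIN(a)→e](R)) → 3
  ρ[c/g](γ[e; COUNT(*)→g](γ[d; MIN(a)→e](R))) → 3

== RESULT ==
e | c
3 | 1
4 | 1
6 | 1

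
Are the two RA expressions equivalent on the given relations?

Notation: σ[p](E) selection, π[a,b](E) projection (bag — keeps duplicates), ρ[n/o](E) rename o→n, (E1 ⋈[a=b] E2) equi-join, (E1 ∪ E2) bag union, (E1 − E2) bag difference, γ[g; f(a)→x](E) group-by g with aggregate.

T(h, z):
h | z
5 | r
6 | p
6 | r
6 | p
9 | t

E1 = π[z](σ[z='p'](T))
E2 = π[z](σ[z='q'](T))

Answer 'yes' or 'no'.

E1 per-node cardinality:
  T → 5
  σ[z='p'](T) → 2
  π[z](σ[z='p'](T)) → 2
E2 per-node cardinality:
  T → 5
  σ[z='q'](T) → 0
  π[z](σ[z='q'](T)) → 0

E1 result:
z
p
p
E2 result:
z
(0 rows)
Witness: ('p',) appears 2× in E1 but 0× in E2.

no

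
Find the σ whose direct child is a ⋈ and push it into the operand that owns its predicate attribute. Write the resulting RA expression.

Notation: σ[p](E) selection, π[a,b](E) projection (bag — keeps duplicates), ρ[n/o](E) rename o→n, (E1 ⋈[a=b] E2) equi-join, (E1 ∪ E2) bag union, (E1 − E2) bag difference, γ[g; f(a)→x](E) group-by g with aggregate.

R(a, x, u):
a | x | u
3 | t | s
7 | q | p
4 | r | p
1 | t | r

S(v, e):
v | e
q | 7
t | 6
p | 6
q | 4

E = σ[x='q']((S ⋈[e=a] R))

σ filters on x, owned by the right side.
E' = (S ⋈[e=a] σ[x='q'](R))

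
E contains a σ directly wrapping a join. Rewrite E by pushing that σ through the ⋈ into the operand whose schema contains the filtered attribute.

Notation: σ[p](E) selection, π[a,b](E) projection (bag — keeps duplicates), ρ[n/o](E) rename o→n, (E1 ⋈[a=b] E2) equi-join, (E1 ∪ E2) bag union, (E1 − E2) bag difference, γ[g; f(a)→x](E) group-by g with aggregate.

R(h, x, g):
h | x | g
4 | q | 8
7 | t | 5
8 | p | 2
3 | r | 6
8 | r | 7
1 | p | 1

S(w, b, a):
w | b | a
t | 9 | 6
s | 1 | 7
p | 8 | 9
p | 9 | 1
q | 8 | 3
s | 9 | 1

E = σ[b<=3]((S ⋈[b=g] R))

σ filters on b, owned by the left side.
E' = (σ[b<=3](S) ⋈[b=g] R)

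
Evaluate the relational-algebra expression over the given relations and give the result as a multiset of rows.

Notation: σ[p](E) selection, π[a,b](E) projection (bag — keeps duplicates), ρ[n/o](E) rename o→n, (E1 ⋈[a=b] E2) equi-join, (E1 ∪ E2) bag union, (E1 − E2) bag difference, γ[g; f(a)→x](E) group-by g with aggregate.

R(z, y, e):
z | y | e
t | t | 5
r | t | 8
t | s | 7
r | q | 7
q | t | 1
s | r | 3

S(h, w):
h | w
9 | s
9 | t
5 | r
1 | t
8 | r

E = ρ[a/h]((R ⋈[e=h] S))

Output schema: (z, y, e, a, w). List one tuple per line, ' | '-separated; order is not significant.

Stepwise |·|:
  R → 6
  S → 5
  (R ⋈[e=h] S) → 3
  ρ[a/h]((R ⋈[e=h] S)) → 3

== RESULT ==
z | y | e | a | w
q | t | 1 | 1 | t
r | t | 8 | 8 | r
t | t | 5 | 5 | r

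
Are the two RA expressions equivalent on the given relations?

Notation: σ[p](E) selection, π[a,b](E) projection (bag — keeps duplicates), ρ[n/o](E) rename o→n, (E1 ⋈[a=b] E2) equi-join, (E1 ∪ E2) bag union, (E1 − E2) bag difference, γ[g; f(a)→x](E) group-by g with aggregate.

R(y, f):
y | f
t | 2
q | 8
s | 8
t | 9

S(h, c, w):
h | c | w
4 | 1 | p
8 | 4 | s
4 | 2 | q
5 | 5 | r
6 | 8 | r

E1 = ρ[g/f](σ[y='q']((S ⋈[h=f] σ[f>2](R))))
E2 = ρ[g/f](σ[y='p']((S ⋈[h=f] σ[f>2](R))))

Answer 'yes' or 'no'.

E1 stepwise |·|:
  S → 5
  R → 4
  σ[f>2](R) → 3
  (S ⋈[h=f] σ[f>2](R)) → 2
  σ[y='q']((S ⋈[h=f] σ[f>2](R))) → 1
  ρ[g/f](σ[y='q']((S ⋈[h=f] σ[f>2](R)))) → 1
E2 stepwise |·|:
  S → 5
  R → 4
  σ[f>2](R) → 3
  (S ⋈[h=f] σ[f>2](R)) → 2
  σ[y='p']((S ⋈[h=f] σ[f>2](R))) → 0
  ρ[g/f](σ[y='p']((S ⋈[h=f] σ[f>2](R)))) → 0

E1 result:
h | c | w | y | g
8 | 4 | s | q | 8
E2 result:
h | c | w | y | g
(0 rows)
Witness: (8, 4, 's', 'q', 8) appears 1× in E1 but 0× in E2.

no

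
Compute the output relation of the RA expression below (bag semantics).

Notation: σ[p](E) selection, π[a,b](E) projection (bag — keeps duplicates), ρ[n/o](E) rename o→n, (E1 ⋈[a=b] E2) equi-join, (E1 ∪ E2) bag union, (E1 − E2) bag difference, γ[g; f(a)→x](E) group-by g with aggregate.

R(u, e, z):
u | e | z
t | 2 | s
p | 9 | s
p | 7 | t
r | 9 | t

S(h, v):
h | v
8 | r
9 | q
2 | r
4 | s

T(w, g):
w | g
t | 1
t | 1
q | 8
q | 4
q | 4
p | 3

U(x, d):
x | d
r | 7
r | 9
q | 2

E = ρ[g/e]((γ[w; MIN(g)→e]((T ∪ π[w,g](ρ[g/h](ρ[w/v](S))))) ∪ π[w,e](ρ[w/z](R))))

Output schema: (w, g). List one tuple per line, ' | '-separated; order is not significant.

Stepwise |·|:
  T → 6
  S → 4
  ρ[w/v](S) → 4
  ρ[g/h](ρ[w/v](S)) → 4
  π[w,g](ρ[g/h](ρ[w/v](S))) → 4
  (T ∪ π[w,g](ρ[g/h](ρ[w/v](S)))) → 10
  γ[w; MIN(g)→e]((T ∪ π[w,g](ρ[g/h](ρ[w/v](S))))) → 5
  R → 4
  ρ[w/z](R) → 4
  π[w,e](ρ[w/z](R)) → 4
  (γ[w; MIN(g)→e]((T ∪ π[w,g](ρ[g/h](ρ[w/v](S))))) ∪ π[w,e](ρ[w/z](R))) → 9
  ρ[g/e]((γ[w; MIN(g)→e]((T ∪ π[w,g](ρ[g/h](ρ[w/v](S))))) ∪ π[w,e](ρ[w/z](R)))) → 9

== RESULT ==
w | g
p | 3
q | 4
r | 2
s | 2
s | 4
s | 9
t | 1
t | 7
t | 9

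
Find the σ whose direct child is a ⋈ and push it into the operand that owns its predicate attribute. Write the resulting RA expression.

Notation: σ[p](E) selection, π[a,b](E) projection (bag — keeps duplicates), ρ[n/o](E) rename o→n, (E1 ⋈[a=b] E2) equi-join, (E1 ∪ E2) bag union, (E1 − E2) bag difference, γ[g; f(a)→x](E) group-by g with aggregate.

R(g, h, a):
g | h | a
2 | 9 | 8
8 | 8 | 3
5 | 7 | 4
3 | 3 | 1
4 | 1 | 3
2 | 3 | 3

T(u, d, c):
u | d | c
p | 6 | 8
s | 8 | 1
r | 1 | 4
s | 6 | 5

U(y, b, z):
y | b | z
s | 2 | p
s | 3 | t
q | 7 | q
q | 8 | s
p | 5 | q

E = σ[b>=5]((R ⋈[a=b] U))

σ filters on b, owned by the right side.
E' = (R ⋈[a=b] σ[b>=5](U))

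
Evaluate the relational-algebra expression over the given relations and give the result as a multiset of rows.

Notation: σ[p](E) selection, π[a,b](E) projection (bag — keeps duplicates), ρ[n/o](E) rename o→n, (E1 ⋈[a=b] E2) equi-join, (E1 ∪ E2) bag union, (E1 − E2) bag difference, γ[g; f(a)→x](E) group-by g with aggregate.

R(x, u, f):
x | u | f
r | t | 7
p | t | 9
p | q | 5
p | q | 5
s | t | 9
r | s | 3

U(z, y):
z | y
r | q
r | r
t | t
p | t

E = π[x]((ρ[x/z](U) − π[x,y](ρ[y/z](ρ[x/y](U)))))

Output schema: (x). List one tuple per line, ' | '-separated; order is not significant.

Subexpression sizes:
  U → 4
  ρ[x/z](U) → 4
  U → 4
  ρ[x/y](U) → 4
  ρ[y/z](ρ[x/y](U)) → 4
  π[x,y](ρ[y/z](ρ[x/y](U))) → 4
  (ρ[x/z](U) − π[x,y](ρ[y/z](ρ[x/y](U)))) → 2
  π[x]((ρ[x/z](U) − π[x,y](ρ[y/z](ρ[x/y](U))))) → 2

== RESULT ==
x
p
r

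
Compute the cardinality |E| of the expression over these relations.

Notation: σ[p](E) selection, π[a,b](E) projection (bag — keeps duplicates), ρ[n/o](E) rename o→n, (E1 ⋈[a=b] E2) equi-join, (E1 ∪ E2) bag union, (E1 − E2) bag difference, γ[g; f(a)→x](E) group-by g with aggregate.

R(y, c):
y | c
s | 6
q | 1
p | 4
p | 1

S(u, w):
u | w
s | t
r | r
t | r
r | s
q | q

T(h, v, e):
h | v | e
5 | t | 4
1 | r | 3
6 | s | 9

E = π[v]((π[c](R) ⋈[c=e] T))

Per-node cardinality:
  R → 4
  π[c](R) → 4
  T → 3
  (π[c](R) ⋈[c=e] T) → 1
  π[v]((π[c](R) ⋈[c=e] T)) → 1

|E| = 1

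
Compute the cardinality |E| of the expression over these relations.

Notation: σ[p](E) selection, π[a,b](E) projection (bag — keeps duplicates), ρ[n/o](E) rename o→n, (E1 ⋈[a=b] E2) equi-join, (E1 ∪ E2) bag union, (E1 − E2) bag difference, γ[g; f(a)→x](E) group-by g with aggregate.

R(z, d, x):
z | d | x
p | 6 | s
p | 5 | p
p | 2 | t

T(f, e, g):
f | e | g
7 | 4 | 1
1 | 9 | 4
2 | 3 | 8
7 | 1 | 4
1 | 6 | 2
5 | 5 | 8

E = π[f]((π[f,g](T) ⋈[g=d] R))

Subexpression sizes:
  T → 6
  π[f,g](T) → 6
  R → 3
  (π[f,g](T) ⋈[g=d] R) → 1
  π[f]((π[f,g](T) ⋈[g=d] R)) → 1

|E| = 1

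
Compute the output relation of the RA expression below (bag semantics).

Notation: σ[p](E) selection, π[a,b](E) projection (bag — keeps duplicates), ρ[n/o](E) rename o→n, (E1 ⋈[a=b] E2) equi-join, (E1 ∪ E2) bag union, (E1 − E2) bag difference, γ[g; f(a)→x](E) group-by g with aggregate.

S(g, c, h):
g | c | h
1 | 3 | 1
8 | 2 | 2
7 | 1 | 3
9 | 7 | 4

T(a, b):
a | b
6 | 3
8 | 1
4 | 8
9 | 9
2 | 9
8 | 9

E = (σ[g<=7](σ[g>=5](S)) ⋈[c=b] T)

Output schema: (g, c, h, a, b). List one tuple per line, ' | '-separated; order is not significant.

Subexpression sizes:
  S → 4
  σ[g>=5](S) → 3
  σ[g<=7](σ[g>=5](S)) → 1
  T → 6
  (σ[g<=7](σ[g>=5](S)) ⋈[c=b] T) → 1

== RESULT ==
g | c | h | a | b
7 | 1 | 3 | 8 | 1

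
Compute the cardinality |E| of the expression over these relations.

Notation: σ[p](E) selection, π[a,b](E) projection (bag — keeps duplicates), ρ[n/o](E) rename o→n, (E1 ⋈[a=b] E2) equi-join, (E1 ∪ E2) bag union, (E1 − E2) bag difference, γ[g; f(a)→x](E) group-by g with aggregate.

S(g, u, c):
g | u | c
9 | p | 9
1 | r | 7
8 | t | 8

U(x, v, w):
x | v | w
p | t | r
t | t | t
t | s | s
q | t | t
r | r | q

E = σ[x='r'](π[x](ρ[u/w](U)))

Subexpression sizes:
  U → 5
  ρ[u/w](U) → 5
  π[x](ρ[u/w](U)) → 5
  σ[x='r'](π[x](ρ[u/w](U))) → 1

|E| = 1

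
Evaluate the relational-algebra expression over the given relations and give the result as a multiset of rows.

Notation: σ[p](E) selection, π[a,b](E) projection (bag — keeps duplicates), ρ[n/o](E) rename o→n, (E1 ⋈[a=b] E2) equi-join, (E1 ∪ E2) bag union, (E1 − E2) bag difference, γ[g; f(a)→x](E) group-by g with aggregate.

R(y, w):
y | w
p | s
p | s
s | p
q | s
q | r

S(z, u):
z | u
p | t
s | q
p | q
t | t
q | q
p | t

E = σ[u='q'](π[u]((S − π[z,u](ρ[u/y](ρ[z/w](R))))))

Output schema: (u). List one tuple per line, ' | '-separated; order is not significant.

Stepwise |·|:
  S → 6
  R → 5
  ρ[z/w](R) → 5
  ρ[u/y](ρ[z/w](R)) → 5
  π[z,u](ρ[u/y](ρ[z/w](R))) → 5
  (S − π[z,u](ρ[u/y](ρ[z/w](R)))) → 5
  π[u]((S − π[z,u](ρ[u/y](ρ[z/w](R))))) → 5
  σ[u='q'](π[u]((S − π[z,u](ρ[u/y](ρ[z/w](R)))))) → 2

== RESULT ==
u
q
q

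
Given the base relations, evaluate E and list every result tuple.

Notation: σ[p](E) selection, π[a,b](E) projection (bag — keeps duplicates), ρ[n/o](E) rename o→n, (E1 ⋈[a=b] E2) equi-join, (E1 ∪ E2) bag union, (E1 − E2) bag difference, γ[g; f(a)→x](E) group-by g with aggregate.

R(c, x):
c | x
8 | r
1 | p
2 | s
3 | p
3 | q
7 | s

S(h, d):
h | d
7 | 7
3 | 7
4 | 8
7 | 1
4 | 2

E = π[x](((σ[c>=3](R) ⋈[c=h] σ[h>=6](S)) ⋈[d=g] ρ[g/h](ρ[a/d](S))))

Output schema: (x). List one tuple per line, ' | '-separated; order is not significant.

Stepwise |·|:
  R → 6
  σ[c>=3](R) → 4
  S → 5
  σ[h>=6](S) → 2
  (σ[c>=3](R) ⋈[c=h] σ[h>=6](S)) → 2
  S → 5
  ρ[a/d](S) → 5
  ρ[g/h](ρ[a/d](S)) → 5
  ((σ[c>=3](R) ⋈[c=h] σ[h>=6](S)) ⋈[d=g] ρ[g/h](ρ[a/d](S))) → 2
  π[x](((σ[c>=3](R) ⋈[c=h] σ[h>=6](S)) ⋈[d=g] ρ[g/h](ρ[a/d](S)))) → 2

== RESULT ==
x
s
s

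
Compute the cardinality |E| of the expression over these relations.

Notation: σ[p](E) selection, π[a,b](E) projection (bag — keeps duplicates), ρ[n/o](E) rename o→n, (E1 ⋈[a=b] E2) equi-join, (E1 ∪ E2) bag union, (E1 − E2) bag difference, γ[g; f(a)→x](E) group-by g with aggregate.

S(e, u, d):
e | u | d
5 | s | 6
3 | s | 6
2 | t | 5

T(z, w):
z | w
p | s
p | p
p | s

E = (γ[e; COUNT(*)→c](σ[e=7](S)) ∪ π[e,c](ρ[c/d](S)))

Subexpression sizes:
  S → 3
  σ[e=7](S) → 0
  γ[e; COUNT(*)→c](σ[e=7](S)) → 0
  S → 3
  ρ[c/d](S) → 3
  π[e,c](ρ[c/d](S)) → 3
  (γ[e; COUNT(*)→c](σ[e=7](S)) ∪ π[e,c](ρ[c/d](S))) → 3

|E| = 3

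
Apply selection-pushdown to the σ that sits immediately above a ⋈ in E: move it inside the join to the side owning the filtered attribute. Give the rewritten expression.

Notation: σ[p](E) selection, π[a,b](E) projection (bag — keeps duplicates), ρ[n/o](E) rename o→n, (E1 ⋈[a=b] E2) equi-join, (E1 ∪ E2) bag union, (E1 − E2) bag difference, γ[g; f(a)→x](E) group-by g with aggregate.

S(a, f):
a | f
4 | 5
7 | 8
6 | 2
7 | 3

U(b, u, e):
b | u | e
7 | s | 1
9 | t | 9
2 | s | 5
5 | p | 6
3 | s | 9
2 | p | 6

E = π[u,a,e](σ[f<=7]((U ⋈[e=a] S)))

σ filters on f, owned by the right side.
E' = π[u,a,e]((U ⋈[e=a] σ[f<=7](S)))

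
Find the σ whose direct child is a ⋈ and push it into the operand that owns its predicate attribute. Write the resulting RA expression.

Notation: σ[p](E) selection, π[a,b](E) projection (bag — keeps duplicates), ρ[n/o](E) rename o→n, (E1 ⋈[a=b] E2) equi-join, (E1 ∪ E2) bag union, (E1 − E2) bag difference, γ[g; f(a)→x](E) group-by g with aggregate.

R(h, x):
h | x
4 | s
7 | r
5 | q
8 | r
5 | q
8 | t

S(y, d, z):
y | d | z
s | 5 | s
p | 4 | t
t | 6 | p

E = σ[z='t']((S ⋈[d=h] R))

σ filters on z, owned by the left side.
E' = (σ[z='t'](S) ⋈[d=h] R)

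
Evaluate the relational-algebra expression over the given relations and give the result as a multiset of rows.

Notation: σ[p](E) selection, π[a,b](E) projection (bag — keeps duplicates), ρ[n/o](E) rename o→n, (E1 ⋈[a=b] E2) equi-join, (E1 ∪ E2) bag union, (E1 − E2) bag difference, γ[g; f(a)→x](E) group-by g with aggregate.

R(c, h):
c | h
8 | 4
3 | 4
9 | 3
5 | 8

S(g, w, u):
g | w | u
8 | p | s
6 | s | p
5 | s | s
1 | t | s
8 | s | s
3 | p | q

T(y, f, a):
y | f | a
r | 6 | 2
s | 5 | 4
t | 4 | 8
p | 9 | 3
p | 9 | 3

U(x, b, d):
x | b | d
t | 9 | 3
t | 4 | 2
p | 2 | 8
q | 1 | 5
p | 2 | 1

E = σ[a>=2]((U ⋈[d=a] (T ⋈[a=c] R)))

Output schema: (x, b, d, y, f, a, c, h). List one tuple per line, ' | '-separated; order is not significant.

Subexpression sizes:
  U → 5
  T → 5
  R → 4
  (T ⋈[a=c] R) → 3
  (U ⋈[d=a] (T ⋈[a=c] R)) → 3
  σ[a>=2]((U ⋈[d=a] (T ⋈[a=c] R))) → 3

== RESULT ==
x | b | d | y | f | a | c | h
p | 2 | 8 | t | 4 | 8 | 8 | 4
t | 9 | 3 | p | 9 | 3 | 3 | 4
t | 9 | 3 | p | 9 | 3 | 3 | 4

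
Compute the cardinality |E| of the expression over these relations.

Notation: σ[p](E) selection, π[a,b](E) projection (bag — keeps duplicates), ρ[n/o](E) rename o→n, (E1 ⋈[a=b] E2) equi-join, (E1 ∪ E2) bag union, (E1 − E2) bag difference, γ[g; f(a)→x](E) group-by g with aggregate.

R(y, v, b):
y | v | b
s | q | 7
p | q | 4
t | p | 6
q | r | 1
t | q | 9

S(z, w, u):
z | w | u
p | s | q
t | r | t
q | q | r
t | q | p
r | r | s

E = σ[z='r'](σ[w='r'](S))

Subexpression sizes:
  S → 5
  σ[w='r'](S) → 2
  σ[z='r'](σ[w='r'](S)) → 1

|E| = 1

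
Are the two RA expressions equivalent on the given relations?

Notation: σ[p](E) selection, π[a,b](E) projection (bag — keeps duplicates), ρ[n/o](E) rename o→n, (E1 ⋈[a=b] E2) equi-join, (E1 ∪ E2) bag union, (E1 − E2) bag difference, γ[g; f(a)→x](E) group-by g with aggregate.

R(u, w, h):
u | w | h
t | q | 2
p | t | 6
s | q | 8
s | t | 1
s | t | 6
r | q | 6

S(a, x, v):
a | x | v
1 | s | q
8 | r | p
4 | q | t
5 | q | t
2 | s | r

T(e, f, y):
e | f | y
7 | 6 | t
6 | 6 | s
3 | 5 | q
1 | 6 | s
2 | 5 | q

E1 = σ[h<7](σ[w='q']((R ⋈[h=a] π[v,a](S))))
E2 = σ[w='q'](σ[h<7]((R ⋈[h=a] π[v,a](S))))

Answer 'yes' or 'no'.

E1 row counts bottom-up:
  R → 6
  S → 5
  π[v,a](S) → 5
  (R ⋈[h=a] π[v,a](S)) → 3
  σ[w='q']((R ⋈[h=a] π[v,a](S))) → 2
  σ[h<7](σ[w='q']((R ⋈[h=a] π[v,a](S)))) → 1
E2 row counts bottom-up:
  R → 6
  S → 5
  π[v,a](S) → 5
  (R ⋈[h=a] π[v,a](S)) → 3
  σ[h<7]((R ⋈[h=a] π[v,a](S))) → 2
  σ[w='q'](σ[h<7]((R ⋈[h=a] π[v,a](S)))) → 1

E1 and E2 produce the same multiset:
u | w | h | v | a
t | q | 2 | r | 2

yes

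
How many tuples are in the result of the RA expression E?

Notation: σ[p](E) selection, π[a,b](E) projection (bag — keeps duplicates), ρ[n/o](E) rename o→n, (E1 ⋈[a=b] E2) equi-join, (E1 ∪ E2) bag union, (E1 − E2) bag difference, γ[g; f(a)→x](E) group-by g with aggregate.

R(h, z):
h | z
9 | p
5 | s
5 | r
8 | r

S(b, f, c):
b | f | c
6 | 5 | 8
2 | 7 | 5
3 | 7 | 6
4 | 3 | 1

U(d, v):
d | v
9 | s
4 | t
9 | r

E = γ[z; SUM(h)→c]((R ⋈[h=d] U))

Subexpression sizes:
  R → 4
  U → 3
  (R ⋈[h=d] U) → 2
  γ[z; SUM(h)→c]((R ⋈[h=d] U)) → 1

|E| = 1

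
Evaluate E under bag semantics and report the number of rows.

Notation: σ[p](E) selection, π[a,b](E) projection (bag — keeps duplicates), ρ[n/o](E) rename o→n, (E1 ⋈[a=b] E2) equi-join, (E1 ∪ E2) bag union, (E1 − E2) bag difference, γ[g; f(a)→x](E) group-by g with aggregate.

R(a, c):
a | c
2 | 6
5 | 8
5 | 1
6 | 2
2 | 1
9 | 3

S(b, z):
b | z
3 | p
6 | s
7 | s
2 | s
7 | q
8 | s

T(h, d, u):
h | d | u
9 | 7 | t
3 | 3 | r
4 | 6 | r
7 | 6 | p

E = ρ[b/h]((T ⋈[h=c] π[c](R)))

Subexpression sizes:
  T → 4
  R → 6
  π[c](R) → 6
  (T ⋈[h=c] π[c](R)) → 1
  ρ[b/h]((T ⋈[h=c] π[c](R))) → 1

|E| = 1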